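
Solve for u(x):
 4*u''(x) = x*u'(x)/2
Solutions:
 u(x) = C1 + C2*erfi(x/4)


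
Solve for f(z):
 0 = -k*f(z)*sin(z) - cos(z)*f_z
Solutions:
 f(z) = C1*exp(k*log(cos(z)))


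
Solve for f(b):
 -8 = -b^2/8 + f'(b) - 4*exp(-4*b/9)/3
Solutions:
 f(b) = C1 + b^3/24 - 8*b - 3*exp(-4*b/9)


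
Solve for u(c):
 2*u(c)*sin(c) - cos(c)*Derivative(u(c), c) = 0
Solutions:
 u(c) = C1/cos(c)^2


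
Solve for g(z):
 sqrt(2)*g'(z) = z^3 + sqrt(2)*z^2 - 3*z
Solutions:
 g(z) = C1 + sqrt(2)*z^4/8 + z^3/3 - 3*sqrt(2)*z^2/4


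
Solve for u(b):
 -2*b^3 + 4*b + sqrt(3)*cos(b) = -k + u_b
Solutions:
 u(b) = C1 - b^4/2 + 2*b^2 + b*k + sqrt(3)*sin(b)


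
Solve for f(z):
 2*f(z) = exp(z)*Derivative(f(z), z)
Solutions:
 f(z) = C1*exp(-2*exp(-z))


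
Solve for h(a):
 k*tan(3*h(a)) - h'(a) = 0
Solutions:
 h(a) = -asin(C1*exp(3*a*k))/3 + pi/3
 h(a) = asin(C1*exp(3*a*k))/3


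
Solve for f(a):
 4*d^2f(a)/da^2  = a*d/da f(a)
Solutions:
 f(a) = C1 + C2*erfi(sqrt(2)*a/4)


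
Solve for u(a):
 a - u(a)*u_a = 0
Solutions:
 u(a) = -sqrt(C1 + a^2)
 u(a) = sqrt(C1 + a^2)


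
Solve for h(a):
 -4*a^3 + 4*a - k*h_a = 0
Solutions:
 h(a) = C1 - a^4/k + 2*a^2/k


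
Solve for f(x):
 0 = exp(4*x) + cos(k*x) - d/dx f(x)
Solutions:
 f(x) = C1 + exp(4*x)/4 + sin(k*x)/k


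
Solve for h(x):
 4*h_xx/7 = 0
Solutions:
 h(x) = C1 + C2*x


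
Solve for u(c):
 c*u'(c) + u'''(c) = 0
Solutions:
 u(c) = C1 + Integral(C2*airyai(-c) + C3*airybi(-c), c)


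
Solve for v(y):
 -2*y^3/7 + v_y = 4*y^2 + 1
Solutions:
 v(y) = C1 + y^4/14 + 4*y^3/3 + y


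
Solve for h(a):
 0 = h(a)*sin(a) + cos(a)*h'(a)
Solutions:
 h(a) = C1*cos(a)


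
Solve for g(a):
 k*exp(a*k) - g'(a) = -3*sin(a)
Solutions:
 g(a) = C1 + exp(a*k) - 3*cos(a)


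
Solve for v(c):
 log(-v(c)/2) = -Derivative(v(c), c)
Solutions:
 Integral(1/(log(-_y) - log(2)), (_y, v(c))) = C1 - c


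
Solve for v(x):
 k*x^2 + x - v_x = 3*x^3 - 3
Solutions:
 v(x) = C1 + k*x^3/3 - 3*x^4/4 + x^2/2 + 3*x


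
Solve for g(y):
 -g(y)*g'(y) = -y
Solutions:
 g(y) = -sqrt(C1 + y^2)
 g(y) = sqrt(C1 + y^2)


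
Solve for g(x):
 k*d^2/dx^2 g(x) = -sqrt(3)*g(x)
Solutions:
 g(x) = C1*exp(-3^(1/4)*x*sqrt(-1/k)) + C2*exp(3^(1/4)*x*sqrt(-1/k))


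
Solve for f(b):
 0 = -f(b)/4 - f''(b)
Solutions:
 f(b) = C1*sin(b/2) + C2*cos(b/2)


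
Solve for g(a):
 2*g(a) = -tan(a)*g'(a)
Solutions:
 g(a) = C1/sin(a)^2


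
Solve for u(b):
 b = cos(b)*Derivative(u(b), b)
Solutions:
 u(b) = C1 + Integral(b/cos(b), b)


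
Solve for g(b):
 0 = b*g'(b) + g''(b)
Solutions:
 g(b) = C1 + C2*erf(sqrt(2)*b/2)


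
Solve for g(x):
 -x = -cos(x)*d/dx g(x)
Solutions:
 g(x) = C1 + Integral(x/cos(x), x)


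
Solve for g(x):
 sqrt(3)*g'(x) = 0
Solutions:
 g(x) = C1


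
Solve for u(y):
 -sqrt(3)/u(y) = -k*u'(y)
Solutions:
 u(y) = -sqrt(C1 + 2*sqrt(3)*y/k)
 u(y) = sqrt(C1 + 2*sqrt(3)*y/k)


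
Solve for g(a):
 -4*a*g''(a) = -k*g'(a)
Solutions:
 g(a) = C1 + a^(re(k)/4 + 1)*(C2*sin(log(a)*Abs(im(k))/4) + C3*cos(log(a)*im(k)/4))


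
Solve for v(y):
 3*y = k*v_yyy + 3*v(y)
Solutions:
 v(y) = C1*exp(3^(1/3)*y*(-1/k)^(1/3)) + C2*exp(y*(-1/k)^(1/3)*(-3^(1/3) + 3^(5/6)*I)/2) + C3*exp(-y*(-1/k)^(1/3)*(3^(1/3) + 3^(5/6)*I)/2) + y


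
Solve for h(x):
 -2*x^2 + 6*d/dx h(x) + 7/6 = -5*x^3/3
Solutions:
 h(x) = C1 - 5*x^4/72 + x^3/9 - 7*x/36


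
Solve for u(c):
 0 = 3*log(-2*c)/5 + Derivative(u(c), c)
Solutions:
 u(c) = C1 - 3*c*log(-c)/5 + 3*c*(1 - log(2))/5


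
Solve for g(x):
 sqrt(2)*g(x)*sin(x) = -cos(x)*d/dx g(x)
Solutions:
 g(x) = C1*cos(x)^(sqrt(2))


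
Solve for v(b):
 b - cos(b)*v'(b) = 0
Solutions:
 v(b) = C1 + Integral(b/cos(b), b)


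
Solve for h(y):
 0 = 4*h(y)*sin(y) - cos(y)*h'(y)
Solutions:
 h(y) = C1/cos(y)^4


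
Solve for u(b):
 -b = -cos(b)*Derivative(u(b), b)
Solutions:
 u(b) = C1 + Integral(b/cos(b), b)


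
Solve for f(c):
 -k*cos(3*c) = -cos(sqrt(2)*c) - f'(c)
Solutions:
 f(c) = C1 + k*sin(3*c)/3 - sqrt(2)*sin(sqrt(2)*c)/2


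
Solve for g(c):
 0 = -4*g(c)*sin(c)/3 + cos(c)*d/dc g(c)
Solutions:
 g(c) = C1/cos(c)^(4/3)


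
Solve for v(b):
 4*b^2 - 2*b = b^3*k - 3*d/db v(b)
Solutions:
 v(b) = C1 + b^4*k/12 - 4*b^3/9 + b^2/3


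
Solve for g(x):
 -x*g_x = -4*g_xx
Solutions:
 g(x) = C1 + C2*erfi(sqrt(2)*x/4)


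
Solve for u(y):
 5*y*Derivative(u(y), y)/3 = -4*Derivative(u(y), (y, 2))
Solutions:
 u(y) = C1 + C2*erf(sqrt(30)*y/12)


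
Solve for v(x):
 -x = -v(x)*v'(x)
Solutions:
 v(x) = -sqrt(C1 + x^2)
 v(x) = sqrt(C1 + x^2)


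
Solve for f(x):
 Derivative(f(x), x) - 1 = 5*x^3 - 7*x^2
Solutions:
 f(x) = C1 + 5*x^4/4 - 7*x^3/3 + x


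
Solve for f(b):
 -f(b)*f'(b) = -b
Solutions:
 f(b) = -sqrt(C1 + b^2)
 f(b) = sqrt(C1 + b^2)


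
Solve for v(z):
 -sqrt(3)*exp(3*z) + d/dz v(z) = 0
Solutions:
 v(z) = C1 + sqrt(3)*exp(3*z)/3


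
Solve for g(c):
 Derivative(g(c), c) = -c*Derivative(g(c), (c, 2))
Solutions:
 g(c) = C1 + C2*log(c)


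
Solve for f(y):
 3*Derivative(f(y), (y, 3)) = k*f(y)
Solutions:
 f(y) = C1*exp(3^(2/3)*k^(1/3)*y/3) + C2*exp(k^(1/3)*y*(-3^(2/3) + 3*3^(1/6)*I)/6) + C3*exp(-k^(1/3)*y*(3^(2/3) + 3*3^(1/6)*I)/6)


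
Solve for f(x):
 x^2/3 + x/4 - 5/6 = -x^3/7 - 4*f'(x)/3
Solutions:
 f(x) = C1 - 3*x^4/112 - x^3/12 - 3*x^2/32 + 5*x/8


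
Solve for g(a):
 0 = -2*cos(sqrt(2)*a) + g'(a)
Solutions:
 g(a) = C1 + sqrt(2)*sin(sqrt(2)*a)


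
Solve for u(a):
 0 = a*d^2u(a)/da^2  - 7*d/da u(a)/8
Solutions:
 u(a) = C1 + C2*a^(15/8)


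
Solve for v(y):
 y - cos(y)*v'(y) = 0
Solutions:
 v(y) = C1 + Integral(y/cos(y), y)


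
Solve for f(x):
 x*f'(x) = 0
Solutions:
 f(x) = C1


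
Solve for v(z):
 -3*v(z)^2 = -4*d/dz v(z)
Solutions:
 v(z) = -4/(C1 + 3*z)


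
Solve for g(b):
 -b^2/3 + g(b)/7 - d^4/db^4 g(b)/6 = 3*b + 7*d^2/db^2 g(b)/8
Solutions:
 g(b) = C1*exp(-sqrt(14)*b*sqrt(-147 + sqrt(24297))/28) + C2*exp(sqrt(14)*b*sqrt(-147 + sqrt(24297))/28) + C3*sin(sqrt(14)*b*sqrt(147 + sqrt(24297))/28) + C4*cos(sqrt(14)*b*sqrt(147 + sqrt(24297))/28) + 7*b^2/3 + 21*b + 343/12


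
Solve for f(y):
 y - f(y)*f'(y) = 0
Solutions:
 f(y) = -sqrt(C1 + y^2)
 f(y) = sqrt(C1 + y^2)


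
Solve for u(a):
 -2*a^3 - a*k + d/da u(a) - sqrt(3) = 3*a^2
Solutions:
 u(a) = C1 + a^4/2 + a^3 + a^2*k/2 + sqrt(3)*a


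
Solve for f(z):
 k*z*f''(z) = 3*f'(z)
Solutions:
 f(z) = C1 + z^(((re(k) + 3)*re(k) + im(k)^2)/(re(k)^2 + im(k)^2))*(C2*sin(3*log(z)*Abs(im(k))/(re(k)^2 + im(k)^2)) + C3*cos(3*log(z)*im(k)/(re(k)^2 + im(k)^2)))


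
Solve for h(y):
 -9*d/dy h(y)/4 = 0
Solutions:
 h(y) = C1


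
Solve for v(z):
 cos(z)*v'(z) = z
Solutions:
 v(z) = C1 + Integral(z/cos(z), z)


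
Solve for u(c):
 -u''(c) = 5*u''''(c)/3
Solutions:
 u(c) = C1 + C2*c + C3*sin(sqrt(15)*c/5) + C4*cos(sqrt(15)*c/5)


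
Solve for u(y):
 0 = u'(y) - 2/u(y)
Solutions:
 u(y) = -sqrt(C1 + 4*y)
 u(y) = sqrt(C1 + 4*y)


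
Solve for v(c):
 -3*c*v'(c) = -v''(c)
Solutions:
 v(c) = C1 + C2*erfi(sqrt(6)*c/2)


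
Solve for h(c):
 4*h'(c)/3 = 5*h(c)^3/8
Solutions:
 h(c) = -4*sqrt(-1/(C1 + 15*c))
 h(c) = 4*sqrt(-1/(C1 + 15*c))


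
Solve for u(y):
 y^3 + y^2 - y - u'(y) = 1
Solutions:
 u(y) = C1 + y^4/4 + y^3/3 - y^2/2 - y


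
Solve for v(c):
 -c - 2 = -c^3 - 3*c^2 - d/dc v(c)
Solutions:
 v(c) = C1 - c^4/4 - c^3 + c^2/2 + 2*c


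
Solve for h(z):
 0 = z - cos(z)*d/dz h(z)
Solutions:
 h(z) = C1 + Integral(z/cos(z), z)


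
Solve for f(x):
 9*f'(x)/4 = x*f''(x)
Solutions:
 f(x) = C1 + C2*x^(13/4)


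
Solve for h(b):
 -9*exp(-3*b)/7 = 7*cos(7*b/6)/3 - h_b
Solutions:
 h(b) = C1 + 2*sin(7*b/6) - 3*exp(-3*b)/7


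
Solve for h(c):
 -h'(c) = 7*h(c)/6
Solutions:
 h(c) = C1*exp(-7*c/6)


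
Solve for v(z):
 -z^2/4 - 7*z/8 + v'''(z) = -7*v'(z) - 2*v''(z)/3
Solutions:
 v(z) = C1 + z^3/84 + 139*z^2/2352 - 265*z/12348 + (C2*sin(sqrt(62)*z/3) + C3*cos(sqrt(62)*z/3))*exp(-z/3)


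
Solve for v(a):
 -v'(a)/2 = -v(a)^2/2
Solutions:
 v(a) = -1/(C1 + a)


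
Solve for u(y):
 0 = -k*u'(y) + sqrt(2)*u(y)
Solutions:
 u(y) = C1*exp(sqrt(2)*y/k)


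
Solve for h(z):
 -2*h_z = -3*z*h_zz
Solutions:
 h(z) = C1 + C2*z^(5/3)


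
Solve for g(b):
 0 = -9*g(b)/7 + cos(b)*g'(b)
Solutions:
 g(b) = C1*(sin(b) + 1)^(9/14)/(sin(b) - 1)^(9/14)


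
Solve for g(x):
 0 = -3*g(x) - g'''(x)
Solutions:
 g(x) = C3*exp(-3^(1/3)*x) + (C1*sin(3^(5/6)*x/2) + C2*cos(3^(5/6)*x/2))*exp(3^(1/3)*x/2)


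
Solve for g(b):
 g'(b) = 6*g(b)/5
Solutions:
 g(b) = C1*exp(6*b/5)


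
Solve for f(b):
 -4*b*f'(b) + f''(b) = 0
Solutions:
 f(b) = C1 + C2*erfi(sqrt(2)*b)


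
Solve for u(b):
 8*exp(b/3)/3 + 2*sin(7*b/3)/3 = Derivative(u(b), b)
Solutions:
 u(b) = C1 + 8*exp(b/3) - 2*cos(7*b/3)/7


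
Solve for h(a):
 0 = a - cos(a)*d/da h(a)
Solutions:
 h(a) = C1 + Integral(a/cos(a), a)


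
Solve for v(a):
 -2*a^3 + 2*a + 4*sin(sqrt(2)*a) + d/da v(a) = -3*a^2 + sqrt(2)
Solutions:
 v(a) = C1 + a^4/2 - a^3 - a^2 + sqrt(2)*a + 2*sqrt(2)*cos(sqrt(2)*a)


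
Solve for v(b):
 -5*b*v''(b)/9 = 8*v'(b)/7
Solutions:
 v(b) = C1 + C2/b^(37/35)


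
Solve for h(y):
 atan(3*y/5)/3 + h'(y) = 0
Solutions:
 h(y) = C1 - y*atan(3*y/5)/3 + 5*log(9*y^2 + 25)/18


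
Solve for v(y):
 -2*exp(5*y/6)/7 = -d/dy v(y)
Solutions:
 v(y) = C1 + 12*exp(5*y/6)/35


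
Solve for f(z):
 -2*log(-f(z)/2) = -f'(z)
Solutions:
 -Integral(1/(log(-_y) - log(2)), (_y, f(z)))/2 = C1 - z


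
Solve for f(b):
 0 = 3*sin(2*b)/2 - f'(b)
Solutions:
 f(b) = C1 - 3*cos(2*b)/4


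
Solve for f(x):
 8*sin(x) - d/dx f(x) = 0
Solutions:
 f(x) = C1 - 8*cos(x)


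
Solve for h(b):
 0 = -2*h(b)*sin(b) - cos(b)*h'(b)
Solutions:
 h(b) = C1*cos(b)^2


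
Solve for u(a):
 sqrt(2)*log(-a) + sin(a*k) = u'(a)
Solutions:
 u(a) = C1 + sqrt(2)*a*(log(-a) - 1) + Piecewise((-cos(a*k)/k, Ne(k, 0)), (0, True))


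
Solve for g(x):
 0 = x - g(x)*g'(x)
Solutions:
 g(x) = -sqrt(C1 + x^2)
 g(x) = sqrt(C1 + x^2)


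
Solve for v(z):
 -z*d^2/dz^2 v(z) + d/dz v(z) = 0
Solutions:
 v(z) = C1 + C2*z^2


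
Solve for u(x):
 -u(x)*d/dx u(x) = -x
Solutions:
 u(x) = -sqrt(C1 + x^2)
 u(x) = sqrt(C1 + x^2)


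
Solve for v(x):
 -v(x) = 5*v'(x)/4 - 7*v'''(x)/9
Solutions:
 v(x) = C1*exp(-21^(1/3)*x*(5*21^(1/3)/(sqrt(4431) + 84)^(1/3) + (sqrt(4431) + 84)^(1/3))/28)*sin(3^(1/6)*7^(1/3)*x*(-3^(2/3)*(sqrt(4431) + 84)^(1/3) + 15*7^(1/3)/(sqrt(4431) + 84)^(1/3))/28) + C2*exp(-21^(1/3)*x*(5*21^(1/3)/(sqrt(4431) + 84)^(1/3) + (sqrt(4431) + 84)^(1/3))/28)*cos(3^(1/6)*7^(1/3)*x*(-3^(2/3)*(sqrt(4431) + 84)^(1/3) + 15*7^(1/3)/(sqrt(4431) + 84)^(1/3))/28) + C3*exp(21^(1/3)*x*(5*21^(1/3)/(sqrt(4431) + 84)^(1/3) + (sqrt(4431) + 84)^(1/3))/14)


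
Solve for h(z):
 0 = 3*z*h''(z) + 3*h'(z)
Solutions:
 h(z) = C1 + C2*log(z)


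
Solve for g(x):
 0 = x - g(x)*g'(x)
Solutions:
 g(x) = -sqrt(C1 + x^2)
 g(x) = sqrt(C1 + x^2)


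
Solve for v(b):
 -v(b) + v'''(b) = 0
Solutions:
 v(b) = C3*exp(b) + (C1*sin(sqrt(3)*b/2) + C2*cos(sqrt(3)*b/2))*exp(-b/2)


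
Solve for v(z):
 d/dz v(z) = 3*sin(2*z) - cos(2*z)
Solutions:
 v(z) = C1 - sin(2*z)/2 - 3*cos(2*z)/2


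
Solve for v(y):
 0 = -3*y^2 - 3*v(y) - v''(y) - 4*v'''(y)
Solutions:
 v(y) = C3*exp(-y) - y^2 + (C1*sin(sqrt(39)*y/8) + C2*cos(sqrt(39)*y/8))*exp(3*y/8) + 2/3


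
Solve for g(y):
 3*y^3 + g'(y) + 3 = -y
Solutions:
 g(y) = C1 - 3*y^4/4 - y^2/2 - 3*y


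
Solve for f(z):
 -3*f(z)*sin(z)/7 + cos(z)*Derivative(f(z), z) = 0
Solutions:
 f(z) = C1/cos(z)^(3/7)


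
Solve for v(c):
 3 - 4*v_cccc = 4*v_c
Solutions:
 v(c) = C1 + C4*exp(-c) + 3*c/4 + (C2*sin(sqrt(3)*c/2) + C3*cos(sqrt(3)*c/2))*exp(c/2)


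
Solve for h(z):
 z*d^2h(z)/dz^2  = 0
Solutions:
 h(z) = C1 + C2*z


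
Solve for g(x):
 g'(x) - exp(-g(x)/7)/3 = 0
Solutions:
 g(x) = 7*log(C1 + x/21)


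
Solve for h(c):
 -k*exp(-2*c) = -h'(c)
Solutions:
 h(c) = C1 - k*exp(-2*c)/2


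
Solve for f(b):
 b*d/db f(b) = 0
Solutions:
 f(b) = C1


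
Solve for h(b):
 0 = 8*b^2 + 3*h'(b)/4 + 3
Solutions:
 h(b) = C1 - 32*b^3/9 - 4*b


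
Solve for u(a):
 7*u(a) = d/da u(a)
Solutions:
 u(a) = C1*exp(7*a)


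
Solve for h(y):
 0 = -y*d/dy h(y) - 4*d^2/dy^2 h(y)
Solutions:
 h(y) = C1 + C2*erf(sqrt(2)*y/4)


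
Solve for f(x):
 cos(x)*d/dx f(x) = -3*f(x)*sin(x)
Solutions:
 f(x) = C1*cos(x)^3


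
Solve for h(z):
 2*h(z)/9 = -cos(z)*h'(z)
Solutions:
 h(z) = C1*(sin(z) - 1)^(1/9)/(sin(z) + 1)^(1/9)


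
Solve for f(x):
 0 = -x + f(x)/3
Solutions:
 f(x) = 3*x


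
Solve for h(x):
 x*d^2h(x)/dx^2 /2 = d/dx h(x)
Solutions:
 h(x) = C1 + C2*x^3


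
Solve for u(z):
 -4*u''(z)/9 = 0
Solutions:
 u(z) = C1 + C2*z


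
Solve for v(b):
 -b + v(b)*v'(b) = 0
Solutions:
 v(b) = -sqrt(C1 + b^2)
 v(b) = sqrt(C1 + b^2)


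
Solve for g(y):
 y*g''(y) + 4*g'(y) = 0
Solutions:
 g(y) = C1 + C2/y^3


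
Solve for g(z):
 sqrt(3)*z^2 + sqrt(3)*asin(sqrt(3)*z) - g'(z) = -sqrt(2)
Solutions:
 g(z) = C1 + sqrt(3)*z^3/3 + sqrt(2)*z + sqrt(3)*(z*asin(sqrt(3)*z) + sqrt(3)*sqrt(1 - 3*z^2)/3)


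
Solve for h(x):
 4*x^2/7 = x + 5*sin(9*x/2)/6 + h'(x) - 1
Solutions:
 h(x) = C1 + 4*x^3/21 - x^2/2 + x + 5*cos(9*x/2)/27


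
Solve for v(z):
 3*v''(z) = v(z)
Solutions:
 v(z) = C1*exp(-sqrt(3)*z/3) + C2*exp(sqrt(3)*z/3)


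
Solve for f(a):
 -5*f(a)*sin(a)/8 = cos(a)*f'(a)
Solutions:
 f(a) = C1*cos(a)^(5/8)


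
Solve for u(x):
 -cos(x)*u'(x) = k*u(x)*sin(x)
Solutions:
 u(x) = C1*exp(k*log(cos(x)))


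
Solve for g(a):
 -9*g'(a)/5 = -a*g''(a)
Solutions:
 g(a) = C1 + C2*a^(14/5)


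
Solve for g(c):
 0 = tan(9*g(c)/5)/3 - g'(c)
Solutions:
 g(c) = -5*asin(C1*exp(3*c/5))/9 + 5*pi/9
 g(c) = 5*asin(C1*exp(3*c/5))/9


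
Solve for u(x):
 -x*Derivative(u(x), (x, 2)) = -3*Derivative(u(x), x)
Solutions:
 u(x) = C1 + C2*x^4


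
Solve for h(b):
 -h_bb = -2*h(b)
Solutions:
 h(b) = C1*exp(-sqrt(2)*b) + C2*exp(sqrt(2)*b)


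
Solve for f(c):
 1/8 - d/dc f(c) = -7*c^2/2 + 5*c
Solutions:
 f(c) = C1 + 7*c^3/6 - 5*c^2/2 + c/8


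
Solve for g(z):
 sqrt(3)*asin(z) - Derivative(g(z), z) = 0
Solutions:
 g(z) = C1 + sqrt(3)*(z*asin(z) + sqrt(1 - z^2))


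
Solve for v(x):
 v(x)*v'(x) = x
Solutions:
 v(x) = -sqrt(C1 + x^2)
 v(x) = sqrt(C1 + x^2)


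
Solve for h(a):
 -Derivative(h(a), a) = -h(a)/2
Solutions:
 h(a) = C1*exp(a/2)


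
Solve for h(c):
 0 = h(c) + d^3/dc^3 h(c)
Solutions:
 h(c) = C3*exp(-c) + (C1*sin(sqrt(3)*c/2) + C2*cos(sqrt(3)*c/2))*exp(c/2)


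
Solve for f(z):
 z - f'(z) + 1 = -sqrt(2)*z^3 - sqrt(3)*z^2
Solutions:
 f(z) = C1 + sqrt(2)*z^4/4 + sqrt(3)*z^3/3 + z^2/2 + z


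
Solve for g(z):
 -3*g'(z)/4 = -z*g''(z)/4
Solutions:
 g(z) = C1 + C2*z^4


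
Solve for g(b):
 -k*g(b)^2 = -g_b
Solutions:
 g(b) = -1/(C1 + b*k)


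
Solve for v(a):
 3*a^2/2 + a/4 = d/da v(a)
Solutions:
 v(a) = C1 + a^3/2 + a^2/8


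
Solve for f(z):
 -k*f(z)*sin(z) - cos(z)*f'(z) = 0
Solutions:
 f(z) = C1*exp(k*log(cos(z)))


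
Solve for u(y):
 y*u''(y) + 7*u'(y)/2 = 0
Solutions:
 u(y) = C1 + C2/y^(5/2)


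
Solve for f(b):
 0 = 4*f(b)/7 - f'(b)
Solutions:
 f(b) = C1*exp(4*b/7)


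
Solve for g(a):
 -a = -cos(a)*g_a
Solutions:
 g(a) = C1 + Integral(a/cos(a), a)


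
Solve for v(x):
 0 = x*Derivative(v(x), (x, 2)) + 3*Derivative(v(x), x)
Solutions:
 v(x) = C1 + C2/x^2


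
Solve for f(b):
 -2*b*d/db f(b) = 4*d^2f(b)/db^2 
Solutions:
 f(b) = C1 + C2*erf(b/2)


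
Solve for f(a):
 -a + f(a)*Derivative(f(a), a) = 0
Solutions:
 f(a) = -sqrt(C1 + a^2)
 f(a) = sqrt(C1 + a^2)


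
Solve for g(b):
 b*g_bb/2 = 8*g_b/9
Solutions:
 g(b) = C1 + C2*b^(25/9)


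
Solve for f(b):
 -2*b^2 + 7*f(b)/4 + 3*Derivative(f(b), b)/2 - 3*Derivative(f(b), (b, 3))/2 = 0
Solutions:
 f(b) = C1*exp(-6^(1/3)*b*(2*6^(1/3)/(sqrt(393) + 21)^(1/3) + (sqrt(393) + 21)^(1/3))/12)*sin(2^(1/3)*3^(1/6)*b*(-3^(2/3)*(sqrt(393) + 21)^(1/3) + 6*2^(1/3)/(sqrt(393) + 21)^(1/3))/12) + C2*exp(-6^(1/3)*b*(2*6^(1/3)/(sqrt(393) + 21)^(1/3) + (sqrt(393) + 21)^(1/3))/12)*cos(2^(1/3)*3^(1/6)*b*(-3^(2/3)*(sqrt(393) + 21)^(1/3) + 6*2^(1/3)/(sqrt(393) + 21)^(1/3))/12) + C3*exp(6^(1/3)*b*(2*6^(1/3)/(sqrt(393) + 21)^(1/3) + (sqrt(393) + 21)^(1/3))/6) + 8*b^2/7 - 96*b/49 + 576/343


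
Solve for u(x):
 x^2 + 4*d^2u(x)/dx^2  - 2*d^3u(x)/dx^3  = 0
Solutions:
 u(x) = C1 + C2*x + C3*exp(2*x) - x^4/48 - x^3/24 - x^2/16


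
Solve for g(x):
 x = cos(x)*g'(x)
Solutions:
 g(x) = C1 + Integral(x/cos(x), x)


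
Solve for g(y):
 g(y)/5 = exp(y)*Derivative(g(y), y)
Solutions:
 g(y) = C1*exp(-exp(-y)/5)


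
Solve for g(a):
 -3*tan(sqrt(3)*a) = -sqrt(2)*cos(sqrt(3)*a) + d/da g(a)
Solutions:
 g(a) = C1 + sqrt(3)*log(cos(sqrt(3)*a)) + sqrt(6)*sin(sqrt(3)*a)/3


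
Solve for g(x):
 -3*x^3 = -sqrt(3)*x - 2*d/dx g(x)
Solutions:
 g(x) = C1 + 3*x^4/8 - sqrt(3)*x^2/4


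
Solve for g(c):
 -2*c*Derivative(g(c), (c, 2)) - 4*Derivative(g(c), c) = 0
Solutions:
 g(c) = C1 + C2/c


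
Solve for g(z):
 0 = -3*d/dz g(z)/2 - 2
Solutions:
 g(z) = C1 - 4*z/3


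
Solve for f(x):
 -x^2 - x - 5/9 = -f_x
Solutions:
 f(x) = C1 + x^3/3 + x^2/2 + 5*x/9


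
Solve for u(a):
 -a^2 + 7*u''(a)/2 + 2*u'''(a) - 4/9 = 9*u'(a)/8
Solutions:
 u(a) = C1 + C2*exp(a*(-7 + sqrt(85))/8) + C3*exp(-a*(7 + sqrt(85))/8) - 8*a^3/27 - 224*a^2/81 - 15136*a/729


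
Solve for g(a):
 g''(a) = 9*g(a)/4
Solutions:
 g(a) = C1*exp(-3*a/2) + C2*exp(3*a/2)


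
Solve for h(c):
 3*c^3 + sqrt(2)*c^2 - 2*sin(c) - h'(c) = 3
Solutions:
 h(c) = C1 + 3*c^4/4 + sqrt(2)*c^3/3 - 3*c + 2*cos(c)


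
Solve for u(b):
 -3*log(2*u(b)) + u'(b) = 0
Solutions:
 -Integral(1/(log(_y) + log(2)), (_y, u(b)))/3 = C1 - b


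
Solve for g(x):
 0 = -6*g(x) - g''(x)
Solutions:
 g(x) = C1*sin(sqrt(6)*x) + C2*cos(sqrt(6)*x)


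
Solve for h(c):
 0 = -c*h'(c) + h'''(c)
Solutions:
 h(c) = C1 + Integral(C2*airyai(c) + C3*airybi(c), c)


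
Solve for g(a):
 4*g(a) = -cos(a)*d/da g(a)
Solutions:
 g(a) = C1*(sin(a)^2 - 2*sin(a) + 1)/(sin(a)^2 + 2*sin(a) + 1)


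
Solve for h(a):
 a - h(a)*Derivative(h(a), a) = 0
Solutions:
 h(a) = -sqrt(C1 + a^2)
 h(a) = sqrt(C1 + a^2)


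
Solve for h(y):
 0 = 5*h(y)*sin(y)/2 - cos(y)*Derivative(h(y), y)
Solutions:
 h(y) = C1/cos(y)^(5/2)


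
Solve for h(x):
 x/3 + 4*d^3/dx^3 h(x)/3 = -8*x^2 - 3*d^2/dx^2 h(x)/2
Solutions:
 h(x) = C1 + C2*x + C3*exp(-9*x/8) - 4*x^4/9 + 125*x^3/81 - 1000*x^2/243


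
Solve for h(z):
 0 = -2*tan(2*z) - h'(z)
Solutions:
 h(z) = C1 + log(cos(2*z))


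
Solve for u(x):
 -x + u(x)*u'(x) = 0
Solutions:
 u(x) = -sqrt(C1 + x^2)
 u(x) = sqrt(C1 + x^2)


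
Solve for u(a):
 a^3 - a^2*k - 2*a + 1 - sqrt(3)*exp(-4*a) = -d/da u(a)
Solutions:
 u(a) = C1 - a^4/4 + a^3*k/3 + a^2 - a - sqrt(3)*exp(-4*a)/4


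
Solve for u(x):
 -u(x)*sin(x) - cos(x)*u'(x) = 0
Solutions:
 u(x) = C1*cos(x)


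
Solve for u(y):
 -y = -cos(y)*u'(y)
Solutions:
 u(y) = C1 + Integral(y/cos(y), y)


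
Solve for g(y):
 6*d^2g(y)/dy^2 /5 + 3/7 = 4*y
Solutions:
 g(y) = C1 + C2*y + 5*y^3/9 - 5*y^2/28


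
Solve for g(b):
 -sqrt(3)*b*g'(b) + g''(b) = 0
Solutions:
 g(b) = C1 + C2*erfi(sqrt(2)*3^(1/4)*b/2)


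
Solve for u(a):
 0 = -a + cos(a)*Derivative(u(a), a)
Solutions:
 u(a) = C1 + Integral(a/cos(a), a)


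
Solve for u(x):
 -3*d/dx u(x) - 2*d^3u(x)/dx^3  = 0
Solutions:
 u(x) = C1 + C2*sin(sqrt(6)*x/2) + C3*cos(sqrt(6)*x/2)


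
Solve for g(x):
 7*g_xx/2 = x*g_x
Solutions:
 g(x) = C1 + C2*erfi(sqrt(7)*x/7)


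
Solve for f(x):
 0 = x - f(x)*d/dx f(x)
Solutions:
 f(x) = -sqrt(C1 + x^2)
 f(x) = sqrt(C1 + x^2)


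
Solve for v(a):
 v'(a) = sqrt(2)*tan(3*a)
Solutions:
 v(a) = C1 - sqrt(2)*log(cos(3*a))/3


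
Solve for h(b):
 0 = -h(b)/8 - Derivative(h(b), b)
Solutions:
 h(b) = C1*exp(-b/8)


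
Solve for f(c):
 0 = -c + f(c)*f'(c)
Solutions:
 f(c) = -sqrt(C1 + c^2)
 f(c) = sqrt(C1 + c^2)


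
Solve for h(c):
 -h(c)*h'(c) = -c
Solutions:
 h(c) = -sqrt(C1 + c^2)
 h(c) = sqrt(C1 + c^2)


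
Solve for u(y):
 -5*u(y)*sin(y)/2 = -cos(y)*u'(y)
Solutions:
 u(y) = C1/cos(y)^(5/2)


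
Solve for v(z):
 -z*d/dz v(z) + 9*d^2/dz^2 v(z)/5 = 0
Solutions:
 v(z) = C1 + C2*erfi(sqrt(10)*z/6)


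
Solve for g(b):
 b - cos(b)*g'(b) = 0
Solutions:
 g(b) = C1 + Integral(b/cos(b), b)


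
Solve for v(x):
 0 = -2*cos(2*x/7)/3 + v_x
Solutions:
 v(x) = C1 + 7*sin(2*x/7)/3


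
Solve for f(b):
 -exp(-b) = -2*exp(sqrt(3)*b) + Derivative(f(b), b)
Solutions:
 f(b) = C1 + 2*sqrt(3)*exp(sqrt(3)*b)/3 + exp(-b)


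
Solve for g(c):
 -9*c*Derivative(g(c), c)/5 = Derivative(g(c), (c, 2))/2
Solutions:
 g(c) = C1 + C2*erf(3*sqrt(5)*c/5)


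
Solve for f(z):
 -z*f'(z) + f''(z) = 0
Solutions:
 f(z) = C1 + C2*erfi(sqrt(2)*z/2)


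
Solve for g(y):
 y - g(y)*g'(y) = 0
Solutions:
 g(y) = -sqrt(C1 + y^2)
 g(y) = sqrt(C1 + y^2)


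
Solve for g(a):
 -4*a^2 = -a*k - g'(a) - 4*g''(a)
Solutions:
 g(a) = C1 + C2*exp(-a/4) + 4*a^3/3 - a^2*k/2 - 16*a^2 + 4*a*k + 128*a


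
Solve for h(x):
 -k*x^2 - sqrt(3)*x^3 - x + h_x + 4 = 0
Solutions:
 h(x) = C1 + k*x^3/3 + sqrt(3)*x^4/4 + x^2/2 - 4*x


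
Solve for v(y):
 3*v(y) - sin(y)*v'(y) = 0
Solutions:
 v(y) = C1*(cos(y) - 1)^(3/2)/(cos(y) + 1)^(3/2)


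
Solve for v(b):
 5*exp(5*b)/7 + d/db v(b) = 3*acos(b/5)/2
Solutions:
 v(b) = C1 + 3*b*acos(b/5)/2 - 3*sqrt(25 - b^2)/2 - exp(5*b)/7


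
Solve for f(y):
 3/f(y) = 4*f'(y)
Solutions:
 f(y) = -sqrt(C1 + 6*y)/2
 f(y) = sqrt(C1 + 6*y)/2


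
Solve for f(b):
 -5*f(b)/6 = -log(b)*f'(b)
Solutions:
 f(b) = C1*exp(5*li(b)/6)


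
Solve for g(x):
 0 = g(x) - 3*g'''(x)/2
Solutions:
 g(x) = C3*exp(2^(1/3)*3^(2/3)*x/3) + (C1*sin(2^(1/3)*3^(1/6)*x/2) + C2*cos(2^(1/3)*3^(1/6)*x/2))*exp(-2^(1/3)*3^(2/3)*x/6)


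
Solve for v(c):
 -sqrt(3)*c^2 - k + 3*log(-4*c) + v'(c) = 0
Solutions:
 v(c) = C1 + sqrt(3)*c^3/3 + c*(k - 6*log(2) + 3) - 3*c*log(-c)


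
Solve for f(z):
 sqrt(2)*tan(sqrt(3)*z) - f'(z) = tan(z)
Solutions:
 f(z) = C1 + log(cos(z)) - sqrt(6)*log(cos(sqrt(3)*z))/3


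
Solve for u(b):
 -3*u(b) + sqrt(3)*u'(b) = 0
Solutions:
 u(b) = C1*exp(sqrt(3)*b)


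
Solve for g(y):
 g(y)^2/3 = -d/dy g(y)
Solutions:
 g(y) = 3/(C1 + y)


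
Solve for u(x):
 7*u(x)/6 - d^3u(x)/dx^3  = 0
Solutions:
 u(x) = C3*exp(6^(2/3)*7^(1/3)*x/6) + (C1*sin(2^(2/3)*3^(1/6)*7^(1/3)*x/4) + C2*cos(2^(2/3)*3^(1/6)*7^(1/3)*x/4))*exp(-6^(2/3)*7^(1/3)*x/12)


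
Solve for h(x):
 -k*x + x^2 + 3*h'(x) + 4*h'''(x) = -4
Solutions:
 h(x) = C1 + C2*sin(sqrt(3)*x/2) + C3*cos(sqrt(3)*x/2) + k*x^2/6 - x^3/9 - 4*x/9


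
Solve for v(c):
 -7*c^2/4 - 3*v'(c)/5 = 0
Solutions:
 v(c) = C1 - 35*c^3/36


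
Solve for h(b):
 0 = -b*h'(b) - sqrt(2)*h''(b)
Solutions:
 h(b) = C1 + C2*erf(2^(1/4)*b/2)


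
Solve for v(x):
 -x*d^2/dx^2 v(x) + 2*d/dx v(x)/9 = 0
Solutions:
 v(x) = C1 + C2*x^(11/9)


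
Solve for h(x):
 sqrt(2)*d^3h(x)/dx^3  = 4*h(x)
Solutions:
 h(x) = C3*exp(sqrt(2)*x) + (C1*sin(sqrt(6)*x/2) + C2*cos(sqrt(6)*x/2))*exp(-sqrt(2)*x/2)


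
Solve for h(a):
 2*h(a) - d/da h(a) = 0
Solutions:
 h(a) = C1*exp(2*a)


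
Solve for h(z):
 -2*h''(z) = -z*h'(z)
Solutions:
 h(z) = C1 + C2*erfi(z/2)


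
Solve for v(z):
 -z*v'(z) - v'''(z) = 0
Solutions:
 v(z) = C1 + Integral(C2*airyai(-z) + C3*airybi(-z), z)


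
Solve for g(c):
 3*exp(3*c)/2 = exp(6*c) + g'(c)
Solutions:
 g(c) = C1 - exp(6*c)/6 + exp(3*c)/2


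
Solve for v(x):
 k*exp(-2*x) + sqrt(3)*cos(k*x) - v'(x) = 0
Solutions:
 v(x) = C1 - k*exp(-2*x)/2 + sqrt(3)*sin(k*x)/k


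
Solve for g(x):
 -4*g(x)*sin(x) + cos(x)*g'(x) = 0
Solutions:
 g(x) = C1/cos(x)^4


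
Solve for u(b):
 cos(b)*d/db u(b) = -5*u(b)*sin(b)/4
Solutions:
 u(b) = C1*cos(b)^(5/4)


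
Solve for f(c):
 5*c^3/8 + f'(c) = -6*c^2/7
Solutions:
 f(c) = C1 - 5*c^4/32 - 2*c^3/7


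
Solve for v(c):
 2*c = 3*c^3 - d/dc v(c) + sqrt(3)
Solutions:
 v(c) = C1 + 3*c^4/4 - c^2 + sqrt(3)*c


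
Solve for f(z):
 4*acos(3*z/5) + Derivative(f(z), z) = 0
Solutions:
 f(z) = C1 - 4*z*acos(3*z/5) + 4*sqrt(25 - 9*z^2)/3


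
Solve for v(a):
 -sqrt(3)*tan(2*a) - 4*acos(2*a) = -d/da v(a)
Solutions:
 v(a) = C1 + 4*a*acos(2*a) - 2*sqrt(1 - 4*a^2) - sqrt(3)*log(cos(2*a))/2


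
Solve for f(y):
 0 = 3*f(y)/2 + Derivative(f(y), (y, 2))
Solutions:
 f(y) = C1*sin(sqrt(6)*y/2) + C2*cos(sqrt(6)*y/2)


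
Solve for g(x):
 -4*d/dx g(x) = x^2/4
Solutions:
 g(x) = C1 - x^3/48


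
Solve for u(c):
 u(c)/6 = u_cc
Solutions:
 u(c) = C1*exp(-sqrt(6)*c/6) + C2*exp(sqrt(6)*c/6)


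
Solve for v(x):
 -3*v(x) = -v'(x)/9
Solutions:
 v(x) = C1*exp(27*x)


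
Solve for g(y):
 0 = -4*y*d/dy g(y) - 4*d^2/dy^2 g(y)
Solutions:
 g(y) = C1 + C2*erf(sqrt(2)*y/2)


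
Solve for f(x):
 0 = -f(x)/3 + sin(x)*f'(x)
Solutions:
 f(x) = C1*(cos(x) - 1)^(1/6)/(cos(x) + 1)^(1/6)


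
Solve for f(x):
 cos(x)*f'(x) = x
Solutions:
 f(x) = C1 + Integral(x/cos(x), x)


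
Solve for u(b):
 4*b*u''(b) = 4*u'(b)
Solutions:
 u(b) = C1 + C2*b^2


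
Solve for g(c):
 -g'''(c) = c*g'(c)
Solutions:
 g(c) = C1 + Integral(C2*airyai(-c) + C3*airybi(-c), c)


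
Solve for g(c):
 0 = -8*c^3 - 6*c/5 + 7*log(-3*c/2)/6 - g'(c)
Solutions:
 g(c) = C1 - 2*c^4 - 3*c^2/5 + 7*c*log(-c)/6 + 7*c*(-1 - log(2) + log(3))/6


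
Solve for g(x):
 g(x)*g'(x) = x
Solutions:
 g(x) = -sqrt(C1 + x^2)
 g(x) = sqrt(C1 + x^2)


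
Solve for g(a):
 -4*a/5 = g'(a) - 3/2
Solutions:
 g(a) = C1 - 2*a^2/5 + 3*a/2


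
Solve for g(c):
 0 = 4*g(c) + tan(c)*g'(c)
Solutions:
 g(c) = C1/sin(c)^4


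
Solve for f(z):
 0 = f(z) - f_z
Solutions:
 f(z) = C1*exp(z)


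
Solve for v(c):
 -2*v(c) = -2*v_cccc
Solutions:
 v(c) = C1*exp(-c) + C2*exp(c) + C3*sin(c) + C4*cos(c)


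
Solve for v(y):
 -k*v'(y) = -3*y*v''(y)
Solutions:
 v(y) = C1 + y^(re(k)/3 + 1)*(C2*sin(log(y)*Abs(im(k))/3) + C3*cos(log(y)*im(k)/3))


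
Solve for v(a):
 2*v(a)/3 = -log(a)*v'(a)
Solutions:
 v(a) = C1*exp(-2*li(a)/3)


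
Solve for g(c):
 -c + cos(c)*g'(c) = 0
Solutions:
 g(c) = C1 + Integral(c/cos(c), c)


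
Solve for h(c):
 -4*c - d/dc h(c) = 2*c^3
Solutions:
 h(c) = C1 - c^4/2 - 2*c^2


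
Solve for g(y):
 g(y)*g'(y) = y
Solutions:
 g(y) = -sqrt(C1 + y^2)
 g(y) = sqrt(C1 + y^2)


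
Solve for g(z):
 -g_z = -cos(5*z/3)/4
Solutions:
 g(z) = C1 + 3*sin(5*z/3)/20


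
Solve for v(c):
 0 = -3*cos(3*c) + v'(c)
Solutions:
 v(c) = C1 + sin(3*c)


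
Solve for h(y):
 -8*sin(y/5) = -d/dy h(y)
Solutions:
 h(y) = C1 - 40*cos(y/5)


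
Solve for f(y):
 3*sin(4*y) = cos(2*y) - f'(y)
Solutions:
 f(y) = C1 + sin(2*y)/2 + 3*cos(4*y)/4


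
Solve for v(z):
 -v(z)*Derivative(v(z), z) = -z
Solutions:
 v(z) = -sqrt(C1 + z^2)
 v(z) = sqrt(C1 + z^2)


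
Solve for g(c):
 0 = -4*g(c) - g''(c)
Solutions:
 g(c) = C1*sin(2*c) + C2*cos(2*c)


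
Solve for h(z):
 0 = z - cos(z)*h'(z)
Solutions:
 h(z) = C1 + Integral(z/cos(z), z)


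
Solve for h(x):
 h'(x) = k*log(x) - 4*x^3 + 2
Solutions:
 h(x) = C1 + k*x*log(x) - k*x - x^4 + 2*x


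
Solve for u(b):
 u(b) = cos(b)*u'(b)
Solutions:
 u(b) = C1*sqrt(sin(b) + 1)/sqrt(sin(b) - 1)


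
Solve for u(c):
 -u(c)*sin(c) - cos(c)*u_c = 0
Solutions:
 u(c) = C1*cos(c)


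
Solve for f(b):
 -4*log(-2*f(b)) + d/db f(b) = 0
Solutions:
 -Integral(1/(log(-_y) + log(2)), (_y, f(b)))/4 = C1 - b


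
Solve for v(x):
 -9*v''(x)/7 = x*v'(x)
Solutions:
 v(x) = C1 + C2*erf(sqrt(14)*x/6)


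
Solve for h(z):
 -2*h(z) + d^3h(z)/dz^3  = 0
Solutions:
 h(z) = C3*exp(2^(1/3)*z) + (C1*sin(2^(1/3)*sqrt(3)*z/2) + C2*cos(2^(1/3)*sqrt(3)*z/2))*exp(-2^(1/3)*z/2)


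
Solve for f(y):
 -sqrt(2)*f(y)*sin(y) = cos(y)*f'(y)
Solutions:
 f(y) = C1*cos(y)^(sqrt(2))


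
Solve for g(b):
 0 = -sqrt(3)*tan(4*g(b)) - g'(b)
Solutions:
 g(b) = -asin(C1*exp(-4*sqrt(3)*b))/4 + pi/4
 g(b) = asin(C1*exp(-4*sqrt(3)*b))/4


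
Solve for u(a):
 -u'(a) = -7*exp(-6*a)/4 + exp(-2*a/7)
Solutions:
 u(a) = C1 - 7*exp(-6*a)/24 + 7*exp(-2*a/7)/2


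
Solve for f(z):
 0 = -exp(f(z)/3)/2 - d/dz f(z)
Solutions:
 f(z) = 3*log(1/(C1 + z)) + 3*log(6)


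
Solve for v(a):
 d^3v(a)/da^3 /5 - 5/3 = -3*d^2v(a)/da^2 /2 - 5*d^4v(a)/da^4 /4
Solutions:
 v(a) = C1 + C2*a + 5*a^2/9 + (C3*sin(sqrt(746)*a/25) + C4*cos(sqrt(746)*a/25))*exp(-2*a/25)


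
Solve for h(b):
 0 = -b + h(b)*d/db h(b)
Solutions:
 h(b) = -sqrt(C1 + b^2)
 h(b) = sqrt(C1 + b^2)


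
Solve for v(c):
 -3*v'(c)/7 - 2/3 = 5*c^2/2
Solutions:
 v(c) = C1 - 35*c^3/18 - 14*c/9


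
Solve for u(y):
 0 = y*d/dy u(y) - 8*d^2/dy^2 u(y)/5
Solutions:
 u(y) = C1 + C2*erfi(sqrt(5)*y/4)


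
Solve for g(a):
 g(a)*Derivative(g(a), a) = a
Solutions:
 g(a) = -sqrt(C1 + a^2)
 g(a) = sqrt(C1 + a^2)


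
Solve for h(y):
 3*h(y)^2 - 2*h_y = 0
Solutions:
 h(y) = -2/(C1 + 3*y)


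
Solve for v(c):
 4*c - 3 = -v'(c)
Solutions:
 v(c) = C1 - 2*c^2 + 3*c


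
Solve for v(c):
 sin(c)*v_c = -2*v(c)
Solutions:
 v(c) = C1*(cos(c) + 1)/(cos(c) - 1)


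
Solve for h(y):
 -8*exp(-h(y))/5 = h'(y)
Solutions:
 h(y) = log(C1 - 8*y/5)


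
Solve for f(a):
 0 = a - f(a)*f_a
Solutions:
 f(a) = -sqrt(C1 + a^2)
 f(a) = sqrt(C1 + a^2)


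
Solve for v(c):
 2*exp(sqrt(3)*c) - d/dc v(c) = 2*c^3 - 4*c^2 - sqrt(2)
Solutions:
 v(c) = C1 - c^4/2 + 4*c^3/3 + sqrt(2)*c + 2*sqrt(3)*exp(sqrt(3)*c)/3


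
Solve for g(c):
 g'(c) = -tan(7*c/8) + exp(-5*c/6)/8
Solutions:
 g(c) = C1 - 4*log(tan(7*c/8)^2 + 1)/7 - 3*exp(-5*c/6)/20


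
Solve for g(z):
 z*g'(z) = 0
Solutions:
 g(z) = C1


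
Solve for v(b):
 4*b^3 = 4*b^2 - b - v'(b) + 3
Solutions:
 v(b) = C1 - b^4 + 4*b^3/3 - b^2/2 + 3*b


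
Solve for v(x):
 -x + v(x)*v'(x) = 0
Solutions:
 v(x) = -sqrt(C1 + x^2)
 v(x) = sqrt(C1 + x^2)


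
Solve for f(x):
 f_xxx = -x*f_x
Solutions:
 f(x) = C1 + Integral(C2*airyai(-x) + C3*airybi(-x), x)


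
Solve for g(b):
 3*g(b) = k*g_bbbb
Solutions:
 g(b) = C1*exp(-3^(1/4)*b*(1/k)^(1/4)) + C2*exp(3^(1/4)*b*(1/k)^(1/4)) + C3*exp(-3^(1/4)*I*b*(1/k)^(1/4)) + C4*exp(3^(1/4)*I*b*(1/k)^(1/4))


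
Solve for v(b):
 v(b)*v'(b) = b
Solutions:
 v(b) = -sqrt(C1 + b^2)
 v(b) = sqrt(C1 + b^2)


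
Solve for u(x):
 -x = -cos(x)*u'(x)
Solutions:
 u(x) = C1 + Integral(x/cos(x), x)


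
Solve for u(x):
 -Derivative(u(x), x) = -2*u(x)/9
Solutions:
 u(x) = C1*exp(2*x/9)


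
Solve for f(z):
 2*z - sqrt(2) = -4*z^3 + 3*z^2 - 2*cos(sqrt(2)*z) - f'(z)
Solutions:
 f(z) = C1 - z^4 + z^3 - z^2 + sqrt(2)*z - sqrt(2)*sin(sqrt(2)*z)


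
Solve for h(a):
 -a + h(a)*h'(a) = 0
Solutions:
 h(a) = -sqrt(C1 + a^2)
 h(a) = sqrt(C1 + a^2)


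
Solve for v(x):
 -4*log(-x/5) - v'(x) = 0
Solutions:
 v(x) = C1 - 4*x*log(-x) + 4*x*(1 + log(5))


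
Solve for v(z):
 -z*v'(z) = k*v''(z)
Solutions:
 v(z) = C1 + C2*sqrt(k)*erf(sqrt(2)*z*sqrt(1/k)/2)


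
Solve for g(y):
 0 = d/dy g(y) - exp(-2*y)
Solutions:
 g(y) = C1 - exp(-2*y)/2


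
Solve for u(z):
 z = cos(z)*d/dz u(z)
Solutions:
 u(z) = C1 + Integral(z/cos(z), z)


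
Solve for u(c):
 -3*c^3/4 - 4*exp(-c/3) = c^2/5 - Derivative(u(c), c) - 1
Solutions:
 u(c) = C1 + 3*c^4/16 + c^3/15 - c - 12*exp(-c/3)


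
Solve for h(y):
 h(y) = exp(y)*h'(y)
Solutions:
 h(y) = C1*exp(-exp(-y))


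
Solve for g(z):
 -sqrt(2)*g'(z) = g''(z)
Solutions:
 g(z) = C1 + C2*exp(-sqrt(2)*z)


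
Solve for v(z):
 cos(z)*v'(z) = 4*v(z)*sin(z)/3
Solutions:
 v(z) = C1/cos(z)^(4/3)


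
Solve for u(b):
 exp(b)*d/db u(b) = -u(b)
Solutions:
 u(b) = C1*exp(exp(-b))


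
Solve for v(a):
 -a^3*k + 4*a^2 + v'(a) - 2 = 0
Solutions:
 v(a) = C1 + a^4*k/4 - 4*a^3/3 + 2*a


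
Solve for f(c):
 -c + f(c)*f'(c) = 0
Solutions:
 f(c) = -sqrt(C1 + c^2)
 f(c) = sqrt(C1 + c^2)


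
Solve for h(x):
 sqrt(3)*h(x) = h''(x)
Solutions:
 h(x) = C1*exp(-3^(1/4)*x) + C2*exp(3^(1/4)*x)


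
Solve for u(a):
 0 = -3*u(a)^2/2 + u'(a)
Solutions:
 u(a) = -2/(C1 + 3*a)


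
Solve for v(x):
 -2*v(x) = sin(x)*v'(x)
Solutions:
 v(x) = C1*(cos(x) + 1)/(cos(x) - 1)


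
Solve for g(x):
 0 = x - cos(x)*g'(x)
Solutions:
 g(x) = C1 + Integral(x/cos(x), x)


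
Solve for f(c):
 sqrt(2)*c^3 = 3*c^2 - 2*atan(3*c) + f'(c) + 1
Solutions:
 f(c) = C1 + sqrt(2)*c^4/4 - c^3 + 2*c*atan(3*c) - c - log(9*c^2 + 1)/3


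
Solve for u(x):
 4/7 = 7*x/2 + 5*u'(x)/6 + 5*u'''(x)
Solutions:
 u(x) = C1 + C2*sin(sqrt(6)*x/6) + C3*cos(sqrt(6)*x/6) - 21*x^2/10 + 24*x/35


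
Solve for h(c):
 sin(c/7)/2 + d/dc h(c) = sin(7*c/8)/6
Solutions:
 h(c) = C1 + 7*cos(c/7)/2 - 4*cos(7*c/8)/21


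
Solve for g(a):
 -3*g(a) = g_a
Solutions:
 g(a) = C1*exp(-3*a)


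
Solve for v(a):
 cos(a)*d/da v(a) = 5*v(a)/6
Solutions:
 v(a) = C1*(sin(a) + 1)^(5/12)/(sin(a) - 1)^(5/12)


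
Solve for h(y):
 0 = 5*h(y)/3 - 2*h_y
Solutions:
 h(y) = C1*exp(5*y/6)


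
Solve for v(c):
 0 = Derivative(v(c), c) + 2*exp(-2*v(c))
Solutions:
 v(c) = log(-sqrt(C1 - 4*c))
 v(c) = log(C1 - 4*c)/2


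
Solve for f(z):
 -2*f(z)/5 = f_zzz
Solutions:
 f(z) = C3*exp(-2^(1/3)*5^(2/3)*z/5) + (C1*sin(2^(1/3)*sqrt(3)*5^(2/3)*z/10) + C2*cos(2^(1/3)*sqrt(3)*5^(2/3)*z/10))*exp(2^(1/3)*5^(2/3)*z/10)


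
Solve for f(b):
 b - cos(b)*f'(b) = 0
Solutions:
 f(b) = C1 + Integral(b/cos(b), b)


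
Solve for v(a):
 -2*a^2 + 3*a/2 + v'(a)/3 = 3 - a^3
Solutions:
 v(a) = C1 - 3*a^4/4 + 2*a^3 - 9*a^2/4 + 9*a


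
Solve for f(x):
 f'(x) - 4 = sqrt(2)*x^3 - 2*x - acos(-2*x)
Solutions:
 f(x) = C1 + sqrt(2)*x^4/4 - x^2 - x*acos(-2*x) + 4*x - sqrt(1 - 4*x^2)/2


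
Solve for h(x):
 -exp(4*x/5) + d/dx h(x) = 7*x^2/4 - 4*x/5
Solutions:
 h(x) = C1 + 7*x^3/12 - 2*x^2/5 + 5*exp(4*x/5)/4


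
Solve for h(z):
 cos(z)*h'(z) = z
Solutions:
 h(z) = C1 + Integral(z/cos(z), z)


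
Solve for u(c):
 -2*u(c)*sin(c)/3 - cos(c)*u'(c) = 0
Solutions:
 u(c) = C1*cos(c)^(2/3)


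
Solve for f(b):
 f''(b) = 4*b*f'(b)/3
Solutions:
 f(b) = C1 + C2*erfi(sqrt(6)*b/3)


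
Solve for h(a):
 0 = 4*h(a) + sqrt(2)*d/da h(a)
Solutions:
 h(a) = C1*exp(-2*sqrt(2)*a)


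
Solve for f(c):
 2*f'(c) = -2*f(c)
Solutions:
 f(c) = C1*exp(-c)


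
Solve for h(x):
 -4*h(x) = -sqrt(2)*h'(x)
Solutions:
 h(x) = C1*exp(2*sqrt(2)*x)


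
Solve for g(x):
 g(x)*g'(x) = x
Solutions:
 g(x) = -sqrt(C1 + x^2)
 g(x) = sqrt(C1 + x^2)


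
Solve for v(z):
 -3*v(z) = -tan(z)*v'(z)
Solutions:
 v(z) = C1*sin(z)^3


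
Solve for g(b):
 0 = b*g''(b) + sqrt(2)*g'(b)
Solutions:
 g(b) = C1 + C2*b^(1 - sqrt(2))


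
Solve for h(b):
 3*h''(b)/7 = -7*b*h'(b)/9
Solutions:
 h(b) = C1 + C2*erf(7*sqrt(6)*b/18)


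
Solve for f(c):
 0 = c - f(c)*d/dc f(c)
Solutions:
 f(c) = -sqrt(C1 + c^2)
 f(c) = sqrt(C1 + c^2)


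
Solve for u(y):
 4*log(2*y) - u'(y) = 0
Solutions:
 u(y) = C1 + 4*y*log(y) - 4*y + y*log(16)


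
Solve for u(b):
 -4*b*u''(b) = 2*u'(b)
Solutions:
 u(b) = C1 + C2*sqrt(b)


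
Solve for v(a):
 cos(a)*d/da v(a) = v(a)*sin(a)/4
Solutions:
 v(a) = C1/cos(a)^(1/4)


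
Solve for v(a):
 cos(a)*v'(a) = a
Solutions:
 v(a) = C1 + Integral(a/cos(a), a)


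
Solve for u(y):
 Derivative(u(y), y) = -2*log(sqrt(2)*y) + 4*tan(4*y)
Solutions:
 u(y) = C1 - 2*y*log(y) - y*log(2) + 2*y - log(cos(4*y))


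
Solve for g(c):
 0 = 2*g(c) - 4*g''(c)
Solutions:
 g(c) = C1*exp(-sqrt(2)*c/2) + C2*exp(sqrt(2)*c/2)


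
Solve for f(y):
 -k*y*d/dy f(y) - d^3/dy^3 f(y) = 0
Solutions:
 f(y) = C1 + Integral(C2*airyai(y*(-k)^(1/3)) + C3*airybi(y*(-k)^(1/3)), y)


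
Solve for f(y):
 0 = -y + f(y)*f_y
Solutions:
 f(y) = -sqrt(C1 + y^2)
 f(y) = sqrt(C1 + y^2)


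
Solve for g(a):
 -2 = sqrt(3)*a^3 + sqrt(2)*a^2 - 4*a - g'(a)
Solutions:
 g(a) = C1 + sqrt(3)*a^4/4 + sqrt(2)*a^3/3 - 2*a^2 + 2*a


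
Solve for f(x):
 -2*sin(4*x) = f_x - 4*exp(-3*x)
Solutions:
 f(x) = C1 + cos(4*x)/2 - 4*exp(-3*x)/3


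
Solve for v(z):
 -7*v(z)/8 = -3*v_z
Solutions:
 v(z) = C1*exp(7*z/24)


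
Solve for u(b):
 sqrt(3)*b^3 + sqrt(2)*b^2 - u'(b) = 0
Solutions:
 u(b) = C1 + sqrt(3)*b^4/4 + sqrt(2)*b^3/3


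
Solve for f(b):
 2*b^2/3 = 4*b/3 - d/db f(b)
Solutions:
 f(b) = C1 - 2*b^3/9 + 2*b^2/3


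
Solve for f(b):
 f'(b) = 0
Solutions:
 f(b) = C1


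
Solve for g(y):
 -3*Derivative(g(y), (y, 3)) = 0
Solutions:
 g(y) = C1 + C2*y + C3*y^2


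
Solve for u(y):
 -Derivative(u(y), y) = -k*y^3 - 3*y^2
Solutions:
 u(y) = C1 + k*y^4/4 + y^3


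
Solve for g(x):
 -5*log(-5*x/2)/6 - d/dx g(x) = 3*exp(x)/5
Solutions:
 g(x) = C1 - 5*x*log(-x)/6 + 5*x*(-log(5) + log(2) + 1)/6 - 3*exp(x)/5


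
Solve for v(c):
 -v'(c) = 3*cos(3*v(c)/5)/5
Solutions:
 3*c/5 - 5*log(sin(3*v(c)/5) - 1)/6 + 5*log(sin(3*v(c)/5) + 1)/6 = C1


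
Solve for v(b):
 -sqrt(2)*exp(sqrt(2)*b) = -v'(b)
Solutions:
 v(b) = C1 + exp(sqrt(2)*b)


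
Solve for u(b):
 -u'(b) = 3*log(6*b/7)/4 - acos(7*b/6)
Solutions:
 u(b) = C1 - 3*b*log(b)/4 + b*acos(7*b/6) - 3*b*log(6)/4 + 3*b/4 + 3*b*log(7)/4 - sqrt(36 - 49*b^2)/7


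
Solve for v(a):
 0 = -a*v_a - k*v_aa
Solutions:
 v(a) = C1 + C2*sqrt(k)*erf(sqrt(2)*a*sqrt(1/k)/2)


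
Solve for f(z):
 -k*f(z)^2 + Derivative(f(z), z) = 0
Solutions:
 f(z) = -1/(C1 + k*z)


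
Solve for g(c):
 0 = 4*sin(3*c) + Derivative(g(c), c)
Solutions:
 g(c) = C1 + 4*cos(3*c)/3


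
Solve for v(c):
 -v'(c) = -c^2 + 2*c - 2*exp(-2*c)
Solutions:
 v(c) = C1 + c^3/3 - c^2 - exp(-2*c)


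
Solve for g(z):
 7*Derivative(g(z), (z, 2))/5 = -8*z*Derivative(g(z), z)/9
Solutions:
 g(z) = C1 + C2*erf(2*sqrt(35)*z/21)


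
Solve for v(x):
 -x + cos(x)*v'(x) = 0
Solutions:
 v(x) = C1 + Integral(x/cos(x), x)


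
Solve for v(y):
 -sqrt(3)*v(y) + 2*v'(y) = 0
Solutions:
 v(y) = C1*exp(sqrt(3)*y/2)


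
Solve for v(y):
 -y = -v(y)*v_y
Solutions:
 v(y) = -sqrt(C1 + y^2)
 v(y) = sqrt(C1 + y^2)


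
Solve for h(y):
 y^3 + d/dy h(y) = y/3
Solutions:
 h(y) = C1 - y^4/4 + y^2/6


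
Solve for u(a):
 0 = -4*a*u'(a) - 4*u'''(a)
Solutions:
 u(a) = C1 + Integral(C2*airyai(-a) + C3*airybi(-a), a)


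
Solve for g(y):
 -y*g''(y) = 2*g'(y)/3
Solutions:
 g(y) = C1 + C2*y^(1/3)


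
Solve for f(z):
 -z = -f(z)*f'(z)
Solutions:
 f(z) = -sqrt(C1 + z^2)
 f(z) = sqrt(C1 + z^2)


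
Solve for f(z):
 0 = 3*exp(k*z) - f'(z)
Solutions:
 f(z) = C1 + 3*exp(k*z)/k


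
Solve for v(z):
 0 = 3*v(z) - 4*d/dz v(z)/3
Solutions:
 v(z) = C1*exp(9*z/4)
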